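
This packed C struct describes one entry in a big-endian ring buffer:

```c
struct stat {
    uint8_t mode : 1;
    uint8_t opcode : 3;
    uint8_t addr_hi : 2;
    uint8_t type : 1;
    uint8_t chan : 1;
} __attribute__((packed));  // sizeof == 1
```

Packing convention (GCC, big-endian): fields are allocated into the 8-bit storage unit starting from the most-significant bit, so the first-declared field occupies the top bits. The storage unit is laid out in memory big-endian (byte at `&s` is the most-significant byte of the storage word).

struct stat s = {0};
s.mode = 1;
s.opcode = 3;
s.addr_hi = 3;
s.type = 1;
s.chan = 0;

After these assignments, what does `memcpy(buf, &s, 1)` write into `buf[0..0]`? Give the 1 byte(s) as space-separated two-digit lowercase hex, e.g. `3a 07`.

mode:1 = 1 → 0x1 << 7 → word 0x80
opcode:3 = 3 → 0x3 << 4 → word 0xb0
addr_hi:2 = 3 → 0x3 << 2 → word 0xbc
type:1 = 1 → 0x1 << 1 → word 0xbe
chan:1 = 0 → 0x0 << 0 → word 0xbe
word = 0xbe → big-endian bytes:
  [0]=0xbe

be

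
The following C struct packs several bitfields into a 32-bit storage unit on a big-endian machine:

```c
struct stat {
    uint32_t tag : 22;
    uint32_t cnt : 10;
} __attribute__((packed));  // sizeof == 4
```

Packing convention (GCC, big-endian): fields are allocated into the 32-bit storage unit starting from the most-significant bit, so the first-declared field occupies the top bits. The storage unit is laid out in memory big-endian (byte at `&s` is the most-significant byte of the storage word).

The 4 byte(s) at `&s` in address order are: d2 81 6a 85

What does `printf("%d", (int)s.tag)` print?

3448922

[0]=0xd2 [1]=0x81 [2]=0x6a [3]=0x85 (big-endian) → word 0xd2816a85
tag [10+:22] = (word>>10) & 0x3fffff = 3448922  ←
cnt [0+:10] = (word>>0) & 0x3ff = 645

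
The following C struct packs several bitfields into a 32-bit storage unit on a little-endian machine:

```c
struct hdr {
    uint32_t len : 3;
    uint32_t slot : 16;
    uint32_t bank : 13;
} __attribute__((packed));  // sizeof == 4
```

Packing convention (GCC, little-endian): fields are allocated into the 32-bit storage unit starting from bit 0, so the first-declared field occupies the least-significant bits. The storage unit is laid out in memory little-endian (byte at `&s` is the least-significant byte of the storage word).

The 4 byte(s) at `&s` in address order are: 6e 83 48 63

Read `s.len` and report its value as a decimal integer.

[0]=0x6e [1]=0x83 [2]=0x48 [3]=0x63 (little-endian) → word 0x6348836e
len [0+:3] = (word>>0) & 0x7 = 6  ←
slot [3+:16] = (word>>3) & 0xffff = 4205
bank [19+:13] = (word>>19) & 0x1fff = 3177

6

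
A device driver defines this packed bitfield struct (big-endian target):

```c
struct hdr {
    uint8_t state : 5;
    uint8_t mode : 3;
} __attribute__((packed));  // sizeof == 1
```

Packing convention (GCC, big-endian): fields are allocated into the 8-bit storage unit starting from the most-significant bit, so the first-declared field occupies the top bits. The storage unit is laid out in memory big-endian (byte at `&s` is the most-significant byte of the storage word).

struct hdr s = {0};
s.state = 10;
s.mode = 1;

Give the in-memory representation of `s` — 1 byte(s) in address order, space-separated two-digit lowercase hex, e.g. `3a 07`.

51

state (5b) val=10 bits=0xa at bit 3: 0x50
mode (3b) val=1 bits=0x1 at bit 0: 0x51
word = 0x51 → big-endian bytes:
  [0]=0x51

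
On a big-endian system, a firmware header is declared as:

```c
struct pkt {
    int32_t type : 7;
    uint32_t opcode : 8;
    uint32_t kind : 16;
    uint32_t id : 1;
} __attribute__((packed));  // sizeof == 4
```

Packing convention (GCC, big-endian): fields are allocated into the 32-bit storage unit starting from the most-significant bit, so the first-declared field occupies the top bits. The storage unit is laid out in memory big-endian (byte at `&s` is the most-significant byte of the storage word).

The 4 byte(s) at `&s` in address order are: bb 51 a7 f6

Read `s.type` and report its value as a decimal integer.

-35

[0]=0xbb [1]=0x51 [2]=0xa7 [3]=0xf6 (big-endian) → word 0xbb51a7f6
type:7 @ bit 25 → (0xbb51a7f6>>25)&0x7f = 0x5d  ←
opcode:8 @ bit 17 → (0xbb51a7f6>>17)&0xff = 0xa8
kind:16 @ bit 1 → (0xbb51a7f6>>1)&0xffff = 0xd3fb
id:1 @ bit 0 → (0xbb51a7f6>>0)&0x1 = 0x0
type signed 7b, MSB=1: 93 - 128 = -35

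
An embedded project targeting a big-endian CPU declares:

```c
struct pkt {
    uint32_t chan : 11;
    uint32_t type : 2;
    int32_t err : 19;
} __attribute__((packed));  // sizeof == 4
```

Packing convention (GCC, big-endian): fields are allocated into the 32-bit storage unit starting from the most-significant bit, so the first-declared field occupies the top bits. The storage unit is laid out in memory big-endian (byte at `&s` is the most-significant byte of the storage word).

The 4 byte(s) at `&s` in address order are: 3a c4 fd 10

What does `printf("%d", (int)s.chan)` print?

470

[0]=0x3a [1]=0xc4 [2]=0xfd [3]=0x10 (big-endian) → word 0x3ac4fd10
chan [21+:11] = (word>>21) & 0x7ff = 470  ←
type [19+:2] = (word>>19) & 0x3 = 0
err [0+:19] = (word>>0) & 0x7ffff = 326928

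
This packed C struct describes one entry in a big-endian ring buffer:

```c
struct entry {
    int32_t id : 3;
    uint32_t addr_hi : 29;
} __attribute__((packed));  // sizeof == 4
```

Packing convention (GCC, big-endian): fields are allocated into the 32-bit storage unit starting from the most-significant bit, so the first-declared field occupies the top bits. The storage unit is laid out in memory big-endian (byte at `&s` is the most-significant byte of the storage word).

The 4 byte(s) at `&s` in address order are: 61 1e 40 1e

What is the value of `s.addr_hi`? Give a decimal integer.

18759710

[0]=0x61 [1]=0x1e [2]=0x40 [3]=0x1e (big-endian) → word 0x611e401e
id:3 @ bit 29 → (0x611e401e>>29)&0x7 = 0x3
addr_hi:29 @ bit 0 → (0x611e401e>>0)&0x1fffffff = 0x11e401e  ←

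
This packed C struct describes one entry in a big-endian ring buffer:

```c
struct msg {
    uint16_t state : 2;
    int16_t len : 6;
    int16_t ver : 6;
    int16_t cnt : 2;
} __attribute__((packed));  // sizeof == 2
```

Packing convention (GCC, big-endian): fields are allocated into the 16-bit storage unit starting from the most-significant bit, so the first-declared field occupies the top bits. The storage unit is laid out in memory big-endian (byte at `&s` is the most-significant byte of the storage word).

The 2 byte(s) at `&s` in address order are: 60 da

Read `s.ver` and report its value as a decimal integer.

-10

[0]=0x60 [1]=0xda (big-endian) → word 0x60da
state [14+:2] = (word>>14) & 0x3 = 1
len [8+:6] = (word>>8) & 0x3f = 32
ver [2+:6] = (word>>2) & 0x3f = 54  ←
cnt [0+:2] = (word>>0) & 0x3 = 2
ver signed 6b, MSB=1: 54 - 64 = -10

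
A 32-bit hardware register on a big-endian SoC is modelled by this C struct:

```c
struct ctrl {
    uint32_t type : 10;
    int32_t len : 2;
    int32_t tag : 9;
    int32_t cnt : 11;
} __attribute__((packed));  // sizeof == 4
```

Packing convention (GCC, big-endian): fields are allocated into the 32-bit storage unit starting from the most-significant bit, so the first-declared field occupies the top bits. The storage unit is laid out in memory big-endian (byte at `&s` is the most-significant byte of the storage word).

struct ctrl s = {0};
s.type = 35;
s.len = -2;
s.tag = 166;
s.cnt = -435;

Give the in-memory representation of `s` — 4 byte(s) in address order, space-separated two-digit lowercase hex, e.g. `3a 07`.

type (10b) val=35 bits=0x23 at bit 22: 0x08c00000
len (2b) val=-2 bits=0x2 at bit 20: 0x08e00000
tag (9b) val=166 bits=0xa6 at bit 11: 0x08e53000
cnt (11b) val=-435 bits=0x64d at bit 0: 0x08e5364d
word = 0x08e5364d → big-endian bytes:
  [0]=0x08  [1]=0xe5  [2]=0x36  [3]=0x4d

08 e5 36 4d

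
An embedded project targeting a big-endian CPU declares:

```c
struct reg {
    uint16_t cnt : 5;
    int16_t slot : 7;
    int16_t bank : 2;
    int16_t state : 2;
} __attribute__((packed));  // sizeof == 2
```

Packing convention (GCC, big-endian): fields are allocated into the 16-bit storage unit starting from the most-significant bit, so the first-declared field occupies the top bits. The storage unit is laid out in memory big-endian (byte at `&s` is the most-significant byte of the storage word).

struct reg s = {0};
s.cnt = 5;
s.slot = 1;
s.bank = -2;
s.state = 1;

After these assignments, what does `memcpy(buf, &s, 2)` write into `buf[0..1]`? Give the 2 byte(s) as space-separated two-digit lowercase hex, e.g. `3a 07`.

cnt:5 = 5 → 0x5 << 11 → word 0x2800
slot:7 = 1 → 0x1 << 4 → word 0x2810
bank:2 = -2 → 0x2 << 2 → word 0x2818
state:2 = 1 → 0x1 << 0 → word 0x2819
word = 0x2819 → big-endian bytes:
  [0]=0x28  [1]=0x19

28 19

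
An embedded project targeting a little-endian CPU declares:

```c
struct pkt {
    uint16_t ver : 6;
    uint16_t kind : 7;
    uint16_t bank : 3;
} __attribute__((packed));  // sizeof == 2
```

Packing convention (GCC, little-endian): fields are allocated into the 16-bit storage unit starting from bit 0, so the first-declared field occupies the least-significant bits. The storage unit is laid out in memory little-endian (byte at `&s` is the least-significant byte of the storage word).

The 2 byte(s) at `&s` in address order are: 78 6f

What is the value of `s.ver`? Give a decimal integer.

[0]=0x78 [1]=0x6f (little-endian) → word 0x6f78
ver [0+:6] = (word>>0) & 0x3f = 56  ←
kind [6+:7] = (word>>6) & 0x7f = 61
bank [13+:3] = (word>>13) & 0x7 = 3

56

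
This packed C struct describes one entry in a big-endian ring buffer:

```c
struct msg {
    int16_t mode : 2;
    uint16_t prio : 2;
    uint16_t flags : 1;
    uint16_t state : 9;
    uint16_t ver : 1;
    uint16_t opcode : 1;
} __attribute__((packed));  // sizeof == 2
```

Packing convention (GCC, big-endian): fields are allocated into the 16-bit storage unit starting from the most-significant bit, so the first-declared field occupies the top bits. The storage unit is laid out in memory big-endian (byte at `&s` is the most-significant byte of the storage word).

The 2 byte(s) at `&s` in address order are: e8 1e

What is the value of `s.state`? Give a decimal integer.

[0]=0xe8 [1]=0x1e (big-endian) → word 0xe81e
mode [14+:2] = (word>>14) & 0x3 = 3
prio [12+:2] = (word>>12) & 0x3 = 2
flags [11+:1] = (word>>11) & 0x1 = 1
state [2+:9] = (word>>2) & 0x1ff = 7  ←
ver [1+:1] = (word>>1) & 0x1 = 1
opcode [0+:1] = (word>>0) & 0x1 = 0

7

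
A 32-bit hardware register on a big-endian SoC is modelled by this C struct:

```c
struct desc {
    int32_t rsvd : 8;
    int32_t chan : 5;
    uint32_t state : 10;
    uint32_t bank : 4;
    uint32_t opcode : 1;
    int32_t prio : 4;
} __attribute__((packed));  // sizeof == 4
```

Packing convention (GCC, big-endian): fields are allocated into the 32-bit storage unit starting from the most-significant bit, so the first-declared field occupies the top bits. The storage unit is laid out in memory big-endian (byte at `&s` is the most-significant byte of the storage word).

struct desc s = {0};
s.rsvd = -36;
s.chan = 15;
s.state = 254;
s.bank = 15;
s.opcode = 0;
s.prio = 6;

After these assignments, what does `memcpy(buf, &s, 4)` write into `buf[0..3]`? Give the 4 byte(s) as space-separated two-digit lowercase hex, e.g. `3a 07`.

rsvd:8 = -36 → 0xdc << 24 → word 0xdc000000
chan:5 = 15 → 0xf << 19 → word 0xdc780000
state:10 = 254 → 0xfe << 9 → word 0xdc79fc00
bank:4 = 15 → 0xf << 5 → word 0xdc79fde0
opcode:1 = 0 → 0x0 << 4 → word 0xdc79fde0
prio:4 = 6 → 0x6 << 0 → word 0xdc79fde6
word = 0xdc79fde6 → big-endian bytes:
  [0]=0xdc  [1]=0x79  [2]=0xfd  [3]=0xe6

dc 79 fd e6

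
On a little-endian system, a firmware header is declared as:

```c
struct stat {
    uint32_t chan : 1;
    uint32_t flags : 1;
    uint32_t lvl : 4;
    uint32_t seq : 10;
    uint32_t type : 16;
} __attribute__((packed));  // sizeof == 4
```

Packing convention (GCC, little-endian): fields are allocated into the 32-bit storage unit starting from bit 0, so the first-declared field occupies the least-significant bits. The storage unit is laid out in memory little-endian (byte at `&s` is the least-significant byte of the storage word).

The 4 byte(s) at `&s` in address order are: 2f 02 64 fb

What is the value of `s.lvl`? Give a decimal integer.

[0]=0x2f [1]=0x02 [2]=0x64 [3]=0xfb (little-endian) → word 0xfb64022f
chan:1 @ bit 0 → (0xfb64022f>>0)&0x1 = 0x1
flags:1 @ bit 1 → (0xfb64022f>>1)&0x1 = 0x1
lvl:4 @ bit 2 → (0xfb64022f>>2)&0xf = 0xb  ←
seq:10 @ bit 6 → (0xfb64022f>>6)&0x3ff = 0x8
type:16 @ bit 16 → (0xfb64022f>>16)&0xffff = 0xfb64

11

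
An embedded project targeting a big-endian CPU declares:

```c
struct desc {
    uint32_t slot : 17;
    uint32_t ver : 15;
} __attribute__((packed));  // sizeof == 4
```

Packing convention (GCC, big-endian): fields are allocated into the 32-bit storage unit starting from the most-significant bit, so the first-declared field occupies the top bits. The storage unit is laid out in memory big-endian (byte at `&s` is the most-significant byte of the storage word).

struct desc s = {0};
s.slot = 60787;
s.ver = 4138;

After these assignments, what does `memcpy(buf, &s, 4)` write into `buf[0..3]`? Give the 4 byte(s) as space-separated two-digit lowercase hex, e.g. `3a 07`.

slot:17 = 60787 → 0xed73 << 15 → word 0x76b98000
ver:15 = 4138 → 0x102a << 0 → word 0x76b9902a
word = 0x76b9902a → big-endian bytes:
  [0]=0x76  [1]=0xb9  [2]=0x90  [3]=0x2a

76 b9 90 2a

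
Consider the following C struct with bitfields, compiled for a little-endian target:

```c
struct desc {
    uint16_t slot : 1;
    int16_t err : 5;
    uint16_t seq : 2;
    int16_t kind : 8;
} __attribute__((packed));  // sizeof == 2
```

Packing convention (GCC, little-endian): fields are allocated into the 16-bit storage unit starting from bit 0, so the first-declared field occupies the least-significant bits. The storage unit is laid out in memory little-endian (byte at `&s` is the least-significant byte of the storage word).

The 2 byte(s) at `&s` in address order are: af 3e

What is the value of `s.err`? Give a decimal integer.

[0]=0xaf [1]=0x3e (little-endian) → word 0x3eaf
slot [0+:1] = (word>>0) & 0x1 = 1
err [1+:5] = (word>>1) & 0x1f = 23  ←
seq [6+:2] = (word>>6) & 0x3 = 2
kind [8+:8] = (word>>8) & 0xff = 62
err signed 5b, MSB=1: 23 - 32 = -9

-9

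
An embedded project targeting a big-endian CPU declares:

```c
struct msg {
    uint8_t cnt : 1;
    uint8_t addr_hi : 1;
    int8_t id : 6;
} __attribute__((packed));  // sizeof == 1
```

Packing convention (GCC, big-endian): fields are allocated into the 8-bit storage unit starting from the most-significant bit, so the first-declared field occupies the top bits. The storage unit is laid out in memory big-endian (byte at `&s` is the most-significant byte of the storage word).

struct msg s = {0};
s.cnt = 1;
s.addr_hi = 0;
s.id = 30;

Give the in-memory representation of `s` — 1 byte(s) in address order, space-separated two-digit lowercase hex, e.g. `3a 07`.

9e

cnt (1b) val=1 bits=0x1 at bit 7: 0x80
addr_hi (1b) val=0 bits=0x0 at bit 6: 0x80
id (6b) val=30 bits=0x1e at bit 0: 0x9e
word = 0x9e → big-endian bytes:
  [0]=0x9e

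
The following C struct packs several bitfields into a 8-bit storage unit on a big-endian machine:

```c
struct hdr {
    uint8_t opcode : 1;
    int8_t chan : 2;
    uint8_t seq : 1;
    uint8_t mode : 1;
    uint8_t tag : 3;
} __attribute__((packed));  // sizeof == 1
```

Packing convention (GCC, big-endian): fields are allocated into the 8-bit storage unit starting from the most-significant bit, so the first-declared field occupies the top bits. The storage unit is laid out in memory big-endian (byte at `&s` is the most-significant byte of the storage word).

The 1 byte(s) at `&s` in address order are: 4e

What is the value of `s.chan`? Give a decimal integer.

[0]=0x4e (big-endian) → word 0x4e
opcode:1 @ bit 7 → (0x4e>>7)&0x1 = 0x0
chan:2 @ bit 5 → (0x4e>>5)&0x3 = 0x2  ←
seq:1 @ bit 4 → (0x4e>>4)&0x1 = 0x0
mode:1 @ bit 3 → (0x4e>>3)&0x1 = 0x1
tag:3 @ bit 0 → (0x4e>>0)&0x7 = 0x6
chan signed 2b, MSB=1: 2 - 4 = -2

-2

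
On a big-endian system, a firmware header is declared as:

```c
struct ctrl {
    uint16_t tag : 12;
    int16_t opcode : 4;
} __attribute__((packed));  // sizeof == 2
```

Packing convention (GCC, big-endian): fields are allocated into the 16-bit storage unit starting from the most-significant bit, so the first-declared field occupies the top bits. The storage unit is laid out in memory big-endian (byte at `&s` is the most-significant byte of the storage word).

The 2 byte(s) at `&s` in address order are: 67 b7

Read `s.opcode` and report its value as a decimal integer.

[0]=0x67 [1]=0xb7 (big-endian) → word 0x67b7
tag:12 @ bit 4 → (0x67b7>>4)&0xfff = 0x67b
opcode:4 @ bit 0 → (0x67b7>>0)&0xf = 0x7  ←
opcode signed 4b, MSB=0: value = 7

7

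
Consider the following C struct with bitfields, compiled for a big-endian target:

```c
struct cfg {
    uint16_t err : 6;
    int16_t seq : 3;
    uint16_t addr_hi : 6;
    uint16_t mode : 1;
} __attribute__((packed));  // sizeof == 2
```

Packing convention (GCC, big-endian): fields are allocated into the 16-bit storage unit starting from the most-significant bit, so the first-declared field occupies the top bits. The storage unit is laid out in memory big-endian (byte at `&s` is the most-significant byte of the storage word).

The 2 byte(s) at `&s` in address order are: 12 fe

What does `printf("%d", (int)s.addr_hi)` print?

63

[0]=0x12 [1]=0xfe (big-endian) → word 0x12fe
err [10+:6] = (word>>10) & 0x3f = 4
seq [7+:3] = (word>>7) & 0x7 = 5
addr_hi [1+:6] = (word>>1) & 0x3f = 63  ←
mode [0+:1] = (word>>0) & 0x1 = 0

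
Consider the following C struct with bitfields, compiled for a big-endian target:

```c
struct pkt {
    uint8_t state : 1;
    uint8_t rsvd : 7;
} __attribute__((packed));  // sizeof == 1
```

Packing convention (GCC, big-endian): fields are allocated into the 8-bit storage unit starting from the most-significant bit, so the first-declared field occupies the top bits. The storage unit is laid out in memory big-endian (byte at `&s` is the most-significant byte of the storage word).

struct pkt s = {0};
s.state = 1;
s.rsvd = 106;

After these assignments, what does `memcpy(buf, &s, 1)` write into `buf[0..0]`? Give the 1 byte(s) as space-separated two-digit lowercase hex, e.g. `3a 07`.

state (1b) val=1 bits=0x1 at bit 7: 0x80
rsvd (7b) val=106 bits=0x6a at bit 0: 0xea
word = 0xea → big-endian bytes:
  [0]=0xea

ea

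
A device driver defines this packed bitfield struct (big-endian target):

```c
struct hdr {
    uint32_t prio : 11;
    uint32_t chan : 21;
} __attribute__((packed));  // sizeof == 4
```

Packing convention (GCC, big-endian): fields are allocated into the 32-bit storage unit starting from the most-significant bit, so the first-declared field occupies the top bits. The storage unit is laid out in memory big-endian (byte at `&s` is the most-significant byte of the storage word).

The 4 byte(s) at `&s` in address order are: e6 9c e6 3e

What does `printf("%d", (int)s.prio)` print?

[0]=0xe6 [1]=0x9c [2]=0xe6 [3]=0x3e (big-endian) → word 0xe69ce63e
prio [21+:11] = (word>>21) & 0x7ff = 1844  ←
chan [0+:21] = (word>>0) & 0x1fffff = 1893950

1844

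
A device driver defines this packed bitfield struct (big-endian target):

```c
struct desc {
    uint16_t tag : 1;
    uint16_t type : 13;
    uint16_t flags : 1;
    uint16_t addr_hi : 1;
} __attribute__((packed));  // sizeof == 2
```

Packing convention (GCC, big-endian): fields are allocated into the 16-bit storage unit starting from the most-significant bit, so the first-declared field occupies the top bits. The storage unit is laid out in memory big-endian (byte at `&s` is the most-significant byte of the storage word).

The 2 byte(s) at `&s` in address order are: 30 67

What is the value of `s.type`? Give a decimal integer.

3097

[0]=0x30 [1]=0x67 (big-endian) → word 0x3067
tag [15+:1] = (word>>15) & 0x1 = 0
type [2+:13] = (word>>2) & 0x1fff = 3097  ←
flags [1+:1] = (word>>1) & 0x1 = 1
addr_hi [0+:1] = (word>>0) & 0x1 = 1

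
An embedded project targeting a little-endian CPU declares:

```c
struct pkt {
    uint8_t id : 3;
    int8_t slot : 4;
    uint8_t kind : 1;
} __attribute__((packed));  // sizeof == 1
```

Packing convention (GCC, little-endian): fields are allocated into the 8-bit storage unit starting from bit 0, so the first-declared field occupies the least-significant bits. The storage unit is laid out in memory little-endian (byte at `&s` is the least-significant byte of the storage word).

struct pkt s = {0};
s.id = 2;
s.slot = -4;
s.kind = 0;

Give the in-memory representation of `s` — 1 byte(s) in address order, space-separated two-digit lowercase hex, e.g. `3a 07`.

id:3 = 2 → 0x2 << 0 → word 0x02
slot:4 = -4 → 0xc << 3 → word 0x62
kind:1 = 0 → 0x0 << 7 → word 0x62
word = 0x62 → little-endian bytes:
  [0]=0x62

62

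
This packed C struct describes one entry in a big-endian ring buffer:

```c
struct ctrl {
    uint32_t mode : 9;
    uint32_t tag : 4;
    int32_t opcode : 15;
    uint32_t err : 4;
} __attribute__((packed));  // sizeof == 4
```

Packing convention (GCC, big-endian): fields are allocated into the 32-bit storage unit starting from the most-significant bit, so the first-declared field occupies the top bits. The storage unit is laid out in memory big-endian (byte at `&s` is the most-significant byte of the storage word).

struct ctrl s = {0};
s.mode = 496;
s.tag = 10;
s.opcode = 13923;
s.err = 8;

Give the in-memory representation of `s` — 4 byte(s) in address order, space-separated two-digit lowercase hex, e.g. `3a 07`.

mode:9 = 496 → 0x1f0 << 23 → word 0xf8000000
tag:4 = 10 → 0xa << 19 → word 0xf8500000
opcode:15 = 13923 → 0x3663 << 4 → word 0xf8536630
err:4 = 8 → 0x8 << 0 → word 0xf8536638
word = 0xf8536638 → big-endian bytes:
  [0]=0xf8  [1]=0x53  [2]=0x66  [3]=0x38

f8 53 66 38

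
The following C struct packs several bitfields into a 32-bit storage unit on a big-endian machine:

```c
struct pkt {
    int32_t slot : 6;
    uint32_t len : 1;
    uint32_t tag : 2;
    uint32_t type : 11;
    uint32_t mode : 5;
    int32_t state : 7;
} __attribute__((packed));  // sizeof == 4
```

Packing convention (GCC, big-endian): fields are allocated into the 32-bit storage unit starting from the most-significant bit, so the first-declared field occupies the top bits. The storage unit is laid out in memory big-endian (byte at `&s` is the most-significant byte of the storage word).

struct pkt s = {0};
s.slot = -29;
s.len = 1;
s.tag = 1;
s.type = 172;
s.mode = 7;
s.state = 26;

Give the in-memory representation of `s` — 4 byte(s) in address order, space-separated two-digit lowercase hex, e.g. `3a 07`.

[26+:6] slot=-29 & 0x3f = 0x23; word=0x8c000000
[25+:1] len=1 & 0x1 = 0x1; word=0x8e000000
[23+:2] tag=1 & 0x3 = 0x1; word=0x8e800000
[12+:11] type=172 & 0x7ff = 0xac; word=0x8e8ac000
[7+:5] mode=7 & 0x1f = 0x7; word=0x8e8ac380
[0+:7] state=26 & 0x7f = 0x1a; word=0x8e8ac39a
word = 0x8e8ac39a → big-endian bytes:
  [0]=0x8e  [1]=0x8a  [2]=0xc3  [3]=0x9a

8e 8a c3 9a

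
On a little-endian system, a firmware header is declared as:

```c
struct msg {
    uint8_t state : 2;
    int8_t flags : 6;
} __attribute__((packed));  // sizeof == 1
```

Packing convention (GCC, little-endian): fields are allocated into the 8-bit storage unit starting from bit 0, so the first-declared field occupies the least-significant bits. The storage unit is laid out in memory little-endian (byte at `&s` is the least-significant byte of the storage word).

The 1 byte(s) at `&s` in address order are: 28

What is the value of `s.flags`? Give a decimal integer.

[0]=0x28 (little-endian) → word 0x28
state:2 @ bit 0 → (0x28>>0)&0x3 = 0x0
flags:6 @ bit 2 → (0x28>>2)&0x3f = 0xa  ←
flags signed 6b, MSB=0: value = 10

10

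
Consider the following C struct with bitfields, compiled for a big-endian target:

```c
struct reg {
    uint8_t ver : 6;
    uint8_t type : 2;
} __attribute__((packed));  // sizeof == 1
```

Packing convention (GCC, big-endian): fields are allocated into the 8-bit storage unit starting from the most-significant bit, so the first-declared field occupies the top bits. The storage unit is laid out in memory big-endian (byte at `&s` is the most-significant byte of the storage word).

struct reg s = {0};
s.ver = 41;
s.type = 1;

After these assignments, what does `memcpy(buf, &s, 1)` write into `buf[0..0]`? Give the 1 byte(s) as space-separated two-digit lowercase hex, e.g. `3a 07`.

a5

ver:6 = 41 → 0x29 << 2 → word 0xa4
type:2 = 1 → 0x1 << 0 → word 0xa5
word = 0xa5 → big-endian bytes:
  [0]=0xa5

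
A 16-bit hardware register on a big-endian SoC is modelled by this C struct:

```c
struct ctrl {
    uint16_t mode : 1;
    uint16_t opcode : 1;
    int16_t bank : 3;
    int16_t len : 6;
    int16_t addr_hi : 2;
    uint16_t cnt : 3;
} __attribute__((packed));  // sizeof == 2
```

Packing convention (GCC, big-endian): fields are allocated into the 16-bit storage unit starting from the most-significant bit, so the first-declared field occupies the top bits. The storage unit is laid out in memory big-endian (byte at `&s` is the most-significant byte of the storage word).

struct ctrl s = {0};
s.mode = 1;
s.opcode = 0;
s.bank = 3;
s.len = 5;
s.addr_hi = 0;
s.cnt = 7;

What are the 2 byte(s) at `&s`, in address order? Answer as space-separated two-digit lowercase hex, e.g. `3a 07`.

mode (1b) val=1 bits=0x1 at bit 15: 0x8000
opcode (1b) val=0 bits=0x0 at bit 14: 0x8000
bank (3b) val=3 bits=0x3 at bit 11: 0x9800
len (6b) val=5 bits=0x5 at bit 5: 0x98a0
addr_hi (2b) val=0 bits=0x0 at bit 3: 0x98a0
cnt (3b) val=7 bits=0x7 at bit 0: 0x98a7
word = 0x98a7 → big-endian bytes:
  [0]=0x98  [1]=0xa7

98 a7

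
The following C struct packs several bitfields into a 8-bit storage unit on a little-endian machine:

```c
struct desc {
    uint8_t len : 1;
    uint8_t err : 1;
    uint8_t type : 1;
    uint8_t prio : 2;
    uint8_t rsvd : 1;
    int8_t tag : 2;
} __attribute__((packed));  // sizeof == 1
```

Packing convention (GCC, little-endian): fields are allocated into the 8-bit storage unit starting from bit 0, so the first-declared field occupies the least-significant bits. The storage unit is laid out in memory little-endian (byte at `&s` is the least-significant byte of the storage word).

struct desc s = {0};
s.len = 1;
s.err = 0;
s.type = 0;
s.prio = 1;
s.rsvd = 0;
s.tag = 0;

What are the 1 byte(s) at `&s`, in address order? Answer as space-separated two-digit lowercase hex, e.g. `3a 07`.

len (1b) val=1 bits=0x1 at bit 0: 0x01
err (1b) val=0 bits=0x0 at bit 1: 0x01
type (1b) val=0 bits=0x0 at bit 2: 0x01
prio (2b) val=1 bits=0x1 at bit 3: 0x09
rsvd (1b) val=0 bits=0x0 at bit 5: 0x09
tag (2b) val=0 bits=0x0 at bit 6: 0x09
word = 0x09 → little-endian bytes:
  [0]=0x09

09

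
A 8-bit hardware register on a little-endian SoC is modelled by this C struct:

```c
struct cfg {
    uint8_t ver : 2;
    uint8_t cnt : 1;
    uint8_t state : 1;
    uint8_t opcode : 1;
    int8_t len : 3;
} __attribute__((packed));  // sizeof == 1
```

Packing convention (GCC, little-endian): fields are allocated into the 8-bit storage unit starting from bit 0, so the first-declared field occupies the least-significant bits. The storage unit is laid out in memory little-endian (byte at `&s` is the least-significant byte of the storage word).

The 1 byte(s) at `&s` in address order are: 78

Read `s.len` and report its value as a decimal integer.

[0]=0x78 (little-endian) → word 0x78
ver:2 @ bit 0 → (0x78>>0)&0x3 = 0x0
cnt:1 @ bit 2 → (0x78>>2)&0x1 = 0x0
state:1 @ bit 3 → (0x78>>3)&0x1 = 0x1
opcode:1 @ bit 4 → (0x78>>4)&0x1 = 0x1
len:3 @ bit 5 → (0x78>>5)&0x7 = 0x3  ←
len signed 3b, MSB=0: value = 3

3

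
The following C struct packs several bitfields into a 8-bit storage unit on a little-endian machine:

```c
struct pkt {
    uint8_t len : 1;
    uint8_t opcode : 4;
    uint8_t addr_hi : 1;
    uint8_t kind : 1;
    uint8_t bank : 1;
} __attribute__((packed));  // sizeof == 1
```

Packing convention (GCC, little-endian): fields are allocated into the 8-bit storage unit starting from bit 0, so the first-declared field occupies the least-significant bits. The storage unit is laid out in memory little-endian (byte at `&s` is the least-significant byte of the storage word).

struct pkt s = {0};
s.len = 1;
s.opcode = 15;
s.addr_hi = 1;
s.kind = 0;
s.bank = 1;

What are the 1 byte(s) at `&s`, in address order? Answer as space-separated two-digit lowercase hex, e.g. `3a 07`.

bf

len:1 = 1 → 0x1 << 0 → word 0x01
opcode:4 = 15 → 0xf << 1 → word 0x1f
addr_hi:1 = 1 → 0x1 << 5 → word 0x3f
kind:1 = 0 → 0x0 << 6 → word 0x3f
bank:1 = 1 → 0x1 << 7 → word 0xbf
word = 0xbf → little-endian bytes:
  [0]=0xbf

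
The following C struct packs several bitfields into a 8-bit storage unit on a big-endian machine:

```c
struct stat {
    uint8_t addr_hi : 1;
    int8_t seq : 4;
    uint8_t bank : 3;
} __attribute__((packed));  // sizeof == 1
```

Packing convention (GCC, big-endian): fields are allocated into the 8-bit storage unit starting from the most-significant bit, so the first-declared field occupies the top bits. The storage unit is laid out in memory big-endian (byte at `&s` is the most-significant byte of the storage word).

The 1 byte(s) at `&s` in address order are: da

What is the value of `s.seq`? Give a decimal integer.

-5

[0]=0xda (big-endian) → word 0xda
addr_hi [7+:1] = (word>>7) & 0x1 = 1
seq [3+:4] = (word>>3) & 0xf = 11  ←
bank [0+:3] = (word>>0) & 0x7 = 2
seq signed 4b, MSB=1: 11 - 16 = -5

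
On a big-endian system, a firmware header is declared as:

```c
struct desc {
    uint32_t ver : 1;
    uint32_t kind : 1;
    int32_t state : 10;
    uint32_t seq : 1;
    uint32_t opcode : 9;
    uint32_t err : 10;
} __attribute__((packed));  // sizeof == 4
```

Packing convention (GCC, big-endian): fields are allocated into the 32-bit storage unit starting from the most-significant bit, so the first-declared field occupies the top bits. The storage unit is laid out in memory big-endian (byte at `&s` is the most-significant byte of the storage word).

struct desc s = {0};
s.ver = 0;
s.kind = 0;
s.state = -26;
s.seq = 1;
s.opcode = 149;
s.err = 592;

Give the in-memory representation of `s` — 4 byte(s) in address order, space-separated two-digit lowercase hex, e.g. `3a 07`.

3e 6a 56 50

ver (1b) val=0 bits=0x0 at bit 31: 0x00000000
kind (1b) val=0 bits=0x0 at bit 30: 0x00000000
state (10b) val=-26 bits=0x3e6 at bit 20: 0x3e600000
seq (1b) val=1 bits=0x1 at bit 19: 0x3e680000
opcode (9b) val=149 bits=0x95 at bit 10: 0x3e6a5400
err (10b) val=592 bits=0x250 at bit 0: 0x3e6a5650
word = 0x3e6a5650 → big-endian bytes:
  [0]=0x3e  [1]=0x6a  [2]=0x56  [3]=0x50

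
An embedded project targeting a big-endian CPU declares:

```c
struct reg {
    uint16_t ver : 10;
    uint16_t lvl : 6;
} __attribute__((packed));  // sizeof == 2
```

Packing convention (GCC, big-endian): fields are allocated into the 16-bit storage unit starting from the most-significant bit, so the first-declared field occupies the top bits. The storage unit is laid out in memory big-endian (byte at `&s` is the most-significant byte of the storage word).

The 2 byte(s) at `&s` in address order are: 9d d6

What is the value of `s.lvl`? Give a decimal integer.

[0]=0x9d [1]=0xd6 (big-endian) → word 0x9dd6
ver:10 @ bit 6 → (0x9dd6>>6)&0x3ff = 0x277
lvl:6 @ bit 0 → (0x9dd6>>0)&0x3f = 0x16  ←

22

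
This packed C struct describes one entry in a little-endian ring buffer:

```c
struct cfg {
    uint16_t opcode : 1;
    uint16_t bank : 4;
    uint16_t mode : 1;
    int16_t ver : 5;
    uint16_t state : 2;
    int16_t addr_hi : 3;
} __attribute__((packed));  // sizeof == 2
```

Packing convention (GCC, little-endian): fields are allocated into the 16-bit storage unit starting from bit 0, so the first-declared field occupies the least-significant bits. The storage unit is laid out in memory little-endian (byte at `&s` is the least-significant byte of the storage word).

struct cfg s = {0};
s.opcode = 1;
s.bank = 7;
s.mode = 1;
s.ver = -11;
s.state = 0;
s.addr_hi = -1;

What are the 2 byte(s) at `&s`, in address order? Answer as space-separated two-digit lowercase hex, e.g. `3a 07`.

6f e5

[0+:1] opcode=1 & 0x1 = 0x1; word=0x0001
[1+:4] bank=7 & 0xf = 0x7; word=0x000f
[5+:1] mode=1 & 0x1 = 0x1; word=0x002f
[6+:5] ver=-11 & 0x1f = 0x15; word=0x056f
[11+:2] state=0 & 0x3 = 0x0; word=0x056f
[13+:3] addr_hi=-1 & 0x7 = 0x7; word=0xe56f
word = 0xe56f → little-endian bytes:
  [0]=0x6f  [1]=0xe5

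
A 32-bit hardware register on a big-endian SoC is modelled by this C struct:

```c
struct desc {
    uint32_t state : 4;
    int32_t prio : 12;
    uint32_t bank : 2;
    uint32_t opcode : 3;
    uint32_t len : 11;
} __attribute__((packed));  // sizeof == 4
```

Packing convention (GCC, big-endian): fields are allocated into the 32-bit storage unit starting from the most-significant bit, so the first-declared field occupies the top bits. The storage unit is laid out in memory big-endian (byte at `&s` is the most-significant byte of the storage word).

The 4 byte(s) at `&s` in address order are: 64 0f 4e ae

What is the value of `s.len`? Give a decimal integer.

[0]=0x64 [1]=0x0f [2]=0x4e [3]=0xae (big-endian) → word 0x640f4eae
state:4 @ bit 28 → (0x640f4eae>>28)&0xf = 0x6
prio:12 @ bit 16 → (0x640f4eae>>16)&0xfff = 0x40f
bank:2 @ bit 14 → (0x640f4eae>>14)&0x3 = 0x1
opcode:3 @ bit 11 → (0x640f4eae>>11)&0x7 = 0x1
len:11 @ bit 0 → (0x640f4eae>>0)&0x7ff = 0x6ae  ←

1710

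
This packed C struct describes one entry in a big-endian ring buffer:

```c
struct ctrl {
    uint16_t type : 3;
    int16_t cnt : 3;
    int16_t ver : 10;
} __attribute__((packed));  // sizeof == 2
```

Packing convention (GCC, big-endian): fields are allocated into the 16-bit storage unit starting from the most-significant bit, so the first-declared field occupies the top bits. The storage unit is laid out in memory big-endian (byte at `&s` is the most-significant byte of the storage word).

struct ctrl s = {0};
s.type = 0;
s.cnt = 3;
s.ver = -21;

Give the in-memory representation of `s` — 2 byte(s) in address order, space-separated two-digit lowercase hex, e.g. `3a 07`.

[13+:3] type=0 & 0x7 = 0x0; word=0x0000
[10+:3] cnt=3 & 0x7 = 0x3; word=0x0c00
[0+:10] ver=-21 & 0x3ff = 0x3eb; word=0x0feb
word = 0x0feb → big-endian bytes:
  [0]=0x0f  [1]=0xeb

0f eb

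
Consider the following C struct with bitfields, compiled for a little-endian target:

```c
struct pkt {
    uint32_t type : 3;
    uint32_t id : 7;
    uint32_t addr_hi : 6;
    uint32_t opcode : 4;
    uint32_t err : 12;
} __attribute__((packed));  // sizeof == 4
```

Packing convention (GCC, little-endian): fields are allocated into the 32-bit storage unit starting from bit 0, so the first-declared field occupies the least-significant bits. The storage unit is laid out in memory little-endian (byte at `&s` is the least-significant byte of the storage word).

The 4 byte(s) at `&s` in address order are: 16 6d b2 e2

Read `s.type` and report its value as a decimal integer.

6

[0]=0x16 [1]=0x6d [2]=0xb2 [3]=0xe2 (little-endian) → word 0xe2b26d16
type [0+:3] = (word>>0) & 0x7 = 6  ←
id [3+:7] = (word>>3) & 0x7f = 34
addr_hi [10+:6] = (word>>10) & 0x3f = 27
opcode [16+:4] = (word>>16) & 0xf = 2
err [20+:12] = (word>>20) & 0xfff = 3627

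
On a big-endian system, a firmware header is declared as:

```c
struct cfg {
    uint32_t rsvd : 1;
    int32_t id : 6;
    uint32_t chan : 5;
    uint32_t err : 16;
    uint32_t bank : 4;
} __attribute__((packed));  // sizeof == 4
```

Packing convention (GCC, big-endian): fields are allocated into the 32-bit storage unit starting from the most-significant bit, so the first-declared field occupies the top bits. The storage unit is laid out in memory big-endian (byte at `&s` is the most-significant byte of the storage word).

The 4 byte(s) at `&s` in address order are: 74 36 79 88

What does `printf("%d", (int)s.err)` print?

[0]=0x74 [1]=0x36 [2]=0x79 [3]=0x88 (big-endian) → word 0x74367988
rsvd [31+:1] = (word>>31) & 0x1 = 0
id [25+:6] = (word>>25) & 0x3f = 58
chan [20+:5] = (word>>20) & 0x1f = 3
err [4+:16] = (word>>4) & 0xffff = 26520  ←
bank [0+:4] = (word>>0) & 0xf = 8

26520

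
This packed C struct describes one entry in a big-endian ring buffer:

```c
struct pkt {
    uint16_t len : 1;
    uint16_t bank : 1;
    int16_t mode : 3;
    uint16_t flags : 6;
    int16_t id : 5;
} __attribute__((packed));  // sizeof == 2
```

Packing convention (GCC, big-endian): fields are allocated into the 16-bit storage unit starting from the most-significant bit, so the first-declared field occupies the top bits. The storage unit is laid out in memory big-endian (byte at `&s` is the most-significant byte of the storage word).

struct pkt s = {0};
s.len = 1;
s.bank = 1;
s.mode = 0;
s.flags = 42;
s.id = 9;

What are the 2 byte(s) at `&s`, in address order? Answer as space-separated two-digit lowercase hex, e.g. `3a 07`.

c5 49

[15+:1] len=1 & 0x1 = 0x1; word=0x8000
[14+:1] bank=1 & 0x1 = 0x1; word=0xc000
[11+:3] mode=0 & 0x7 = 0x0; word=0xc000
[5+:6] flags=42 & 0x3f = 0x2a; word=0xc540
[0+:5] id=9 & 0x1f = 0x9; word=0xc549
word = 0xc549 → big-endian bytes:
  [0]=0xc5  [1]=0x49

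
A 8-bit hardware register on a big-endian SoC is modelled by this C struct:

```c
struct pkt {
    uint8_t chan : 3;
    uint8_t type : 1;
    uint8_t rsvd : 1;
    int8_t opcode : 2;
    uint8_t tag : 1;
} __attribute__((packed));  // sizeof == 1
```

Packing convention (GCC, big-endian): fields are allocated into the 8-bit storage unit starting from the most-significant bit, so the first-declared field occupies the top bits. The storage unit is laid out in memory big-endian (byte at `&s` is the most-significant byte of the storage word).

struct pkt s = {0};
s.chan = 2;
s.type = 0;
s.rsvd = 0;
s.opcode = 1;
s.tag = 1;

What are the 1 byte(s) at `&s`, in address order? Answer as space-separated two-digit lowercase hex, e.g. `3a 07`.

[5+:3] chan=2 & 0x7 = 0x2; word=0x40
[4+:1] type=0 & 0x1 = 0x0; word=0x40
[3+:1] rsvd=0 & 0x1 = 0x0; word=0x40
[1+:2] opcode=1 & 0x3 = 0x1; word=0x42
[0+:1] tag=1 & 0x1 = 0x1; word=0x43
word = 0x43 → big-endian bytes:
  [0]=0x43

43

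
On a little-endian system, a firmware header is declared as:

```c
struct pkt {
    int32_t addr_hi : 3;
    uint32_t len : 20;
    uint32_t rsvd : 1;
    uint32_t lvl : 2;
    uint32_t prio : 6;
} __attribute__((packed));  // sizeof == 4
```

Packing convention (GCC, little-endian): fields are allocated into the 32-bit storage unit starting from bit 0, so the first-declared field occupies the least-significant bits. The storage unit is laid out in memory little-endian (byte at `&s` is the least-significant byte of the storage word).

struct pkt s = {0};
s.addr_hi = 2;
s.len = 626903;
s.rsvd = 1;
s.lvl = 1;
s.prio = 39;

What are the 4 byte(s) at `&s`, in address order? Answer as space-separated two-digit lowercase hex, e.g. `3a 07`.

addr_hi:3 = 2 → 0x2 << 0 → word 0x00000002
len:20 = 626903 → 0x990d7 << 3 → word 0x004c86ba
rsvd:1 = 1 → 0x1 << 23 → word 0x00cc86ba
lvl:2 = 1 → 0x1 << 24 → word 0x01cc86ba
prio:6 = 39 → 0x27 << 26 → word 0x9dcc86ba
word = 0x9dcc86ba → little-endian bytes:
  [0]=0xba  [1]=0x86  [2]=0xcc  [3]=0x9d

ba 86 cc 9d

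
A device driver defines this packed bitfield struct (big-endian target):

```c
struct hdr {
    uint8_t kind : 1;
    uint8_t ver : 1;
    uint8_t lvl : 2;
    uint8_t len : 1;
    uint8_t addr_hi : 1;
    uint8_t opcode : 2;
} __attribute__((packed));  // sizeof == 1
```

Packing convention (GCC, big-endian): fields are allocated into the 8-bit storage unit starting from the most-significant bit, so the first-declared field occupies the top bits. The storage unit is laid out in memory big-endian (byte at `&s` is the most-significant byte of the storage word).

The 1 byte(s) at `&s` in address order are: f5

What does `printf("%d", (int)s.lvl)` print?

3

[0]=0xf5 (big-endian) → word 0xf5
kind:1 @ bit 7 → (0xf5>>7)&0x1 = 0x1
ver:1 @ bit 6 → (0xf5>>6)&0x1 = 0x1
lvl:2 @ bit 4 → (0xf5>>4)&0x3 = 0x3  ←
len:1 @ bit 3 → (0xf5>>3)&0x1 = 0x0
addr_hi:1 @ bit 2 → (0xf5>>2)&0x1 = 0x1
opcode:2 @ bit 0 → (0xf5>>0)&0x3 = 0x1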